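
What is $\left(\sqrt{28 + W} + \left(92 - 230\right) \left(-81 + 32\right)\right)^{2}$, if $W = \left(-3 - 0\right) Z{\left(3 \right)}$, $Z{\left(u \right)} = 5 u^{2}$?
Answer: $\left(6762 + i \sqrt{107}\right)^{2} \approx 4.5725 \cdot 10^{7} + 1.399 \cdot 10^{5} i$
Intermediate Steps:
$W = -135$ ($W = \left(-3 - 0\right) 5 \cdot 3^{2} = \left(-3 + 0\right) 5 \cdot 9 = \left(-3\right) 45 = -135$)
$\left(\sqrt{28 + W} + \left(92 - 230\right) \left(-81 + 32\right)\right)^{2} = \left(\sqrt{28 - 135} + \left(92 - 230\right) \left(-81 + 32\right)\right)^{2} = \left(\sqrt{-107} - -6762\right)^{2} = \left(i \sqrt{107} + 6762\right)^{2} = \left(6762 + i \sqrt{107}\right)^{2}$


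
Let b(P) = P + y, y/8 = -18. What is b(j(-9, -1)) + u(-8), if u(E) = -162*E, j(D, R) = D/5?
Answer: 5751/5 ≈ 1150.2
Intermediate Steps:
y = -144 (y = 8*(-18) = -144)
j(D, R) = D/5 (j(D, R) = D*(1/5) = D/5)
b(P) = -144 + P (b(P) = P - 144 = -144 + P)
b(j(-9, -1)) + u(-8) = (-144 + (1/5)*(-9)) - 162*(-8) = (-144 - 9/5) + 1296 = -729/5 + 1296 = 5751/5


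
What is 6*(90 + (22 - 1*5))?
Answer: 642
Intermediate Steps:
6*(90 + (22 - 1*5)) = 6*(90 + (22 - 5)) = 6*(90 + 17) = 6*107 = 642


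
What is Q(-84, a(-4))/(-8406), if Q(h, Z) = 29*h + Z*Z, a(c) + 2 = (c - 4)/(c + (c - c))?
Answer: 406/1401 ≈ 0.28979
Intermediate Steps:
a(c) = -2 + (-4 + c)/c (a(c) = -2 + (c - 4)/(c + (c - c)) = -2 + (-4 + c)/(c + 0) = -2 + (-4 + c)/c)
Q(h, Z) = Z² + 29*h (Q(h, Z) = 29*h + Z² = Z² + 29*h)
Q(-84, a(-4))/(-8406) = (((-4 - 1*(-4))/(-4))² + 29*(-84))/(-8406) = ((-(-4 + 4)/4)² - 2436)*(-1/8406) = ((-¼*0)² - 2436)*(-1/8406) = (0² - 2436)*(-1/8406) = (0 - 2436)*(-1/8406) = -2436*(-1/8406) = 406/1401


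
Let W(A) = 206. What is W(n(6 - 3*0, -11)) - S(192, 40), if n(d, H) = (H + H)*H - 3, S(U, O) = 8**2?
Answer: 142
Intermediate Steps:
S(U, O) = 64
n(d, H) = -3 + 2*H**2 (n(d, H) = (2*H)*H - 3 = 2*H**2 - 3 = -3 + 2*H**2)
W(n(6 - 3*0, -11)) - S(192, 40) = 206 - 1*64 = 206 - 64 = 142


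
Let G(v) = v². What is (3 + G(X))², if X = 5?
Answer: 784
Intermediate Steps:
(3 + G(X))² = (3 + 5²)² = (3 + 25)² = 28² = 784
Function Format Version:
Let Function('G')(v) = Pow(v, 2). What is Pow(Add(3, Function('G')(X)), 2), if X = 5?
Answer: 784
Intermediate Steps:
Pow(Add(3, Function('G')(X)), 2) = Pow(Add(3, Pow(5, 2)), 2) = Pow(Add(3, 25), 2) = Pow(28, 2) = 784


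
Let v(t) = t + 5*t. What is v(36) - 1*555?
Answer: -339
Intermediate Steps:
v(t) = 6*t
v(36) - 1*555 = 6*36 - 1*555 = 216 - 555 = -339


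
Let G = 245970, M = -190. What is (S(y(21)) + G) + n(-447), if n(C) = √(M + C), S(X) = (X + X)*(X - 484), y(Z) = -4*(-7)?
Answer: 220434 + 7*I*√13 ≈ 2.2043e+5 + 25.239*I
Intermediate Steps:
y(Z) = 28
S(X) = 2*X*(-484 + X) (S(X) = (2*X)*(-484 + X) = 2*X*(-484 + X))
n(C) = √(-190 + C)
(S(y(21)) + G) + n(-447) = (2*28*(-484 + 28) + 245970) + √(-190 - 447) = (2*28*(-456) + 245970) + √(-637) = (-25536 + 245970) + 7*I*√13 = 220434 + 7*I*√13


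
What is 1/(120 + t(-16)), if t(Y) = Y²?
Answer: 1/376 ≈ 0.0026596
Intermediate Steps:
1/(120 + t(-16)) = 1/(120 + (-16)²) = 1/(120 + 256) = 1/376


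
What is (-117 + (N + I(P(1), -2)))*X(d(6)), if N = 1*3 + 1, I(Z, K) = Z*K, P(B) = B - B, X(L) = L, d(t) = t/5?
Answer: -678/5 ≈ -135.60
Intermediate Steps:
d(t) = t/5 (d(t) = t*(⅕) = t/5)
P(B) = 0
I(Z, K) = K*Z
N = 4 (N = 3 + 1 = 4)
(-117 + (N + I(P(1), -2)))*X(d(6)) = (-117 + (4 - 2*0))*((⅕)*6) = (-117 + (4 + 0))*(6/5) = (-117 + 4)*(6/5) = -113*6/5 = -678/5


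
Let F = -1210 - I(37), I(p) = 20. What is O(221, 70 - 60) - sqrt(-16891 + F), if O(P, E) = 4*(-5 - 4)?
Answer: -36 - I*sqrt(18121) ≈ -36.0 - 134.61*I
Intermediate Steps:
O(P, E) = -36 (O(P, E) = 4*(-9) = -36)
F = -1230 (F = -1210 - 1*20 = -1210 - 20 = -1230)
O(221, 70 - 60) - sqrt(-16891 + F) = -36 - sqrt(-16891 - 1230) = -36 - sqrt(-18121) = -36 - I*sqrt(18121)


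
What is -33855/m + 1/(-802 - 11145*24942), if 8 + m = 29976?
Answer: -5044091572619/4464963396816 ≈ -1.1297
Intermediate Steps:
m = 29968 (m = -8 + 29976 = 29968)
-33855/m + 1/(-802 - 11145*24942) = -33855/29968 + 1/(-802 - 11145*24942) = -33855*1/29968 + (1/24942)/(-11947) = -33855/29968 - 1/11947*1/24942 = -33855/29968 - 1/297982074 = -5044091572619/4464963396816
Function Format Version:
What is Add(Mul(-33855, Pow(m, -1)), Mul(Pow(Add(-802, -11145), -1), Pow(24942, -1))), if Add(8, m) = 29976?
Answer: Rational(-5044091572619, 4464963396816) ≈ -1.1297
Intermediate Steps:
m = 29968 (m = Add(-8, 29976) = 29968)
Add(Mul(-33855, Pow(m, -1)), Mul(Pow(Add(-802, -11145), -1), Pow(24942, -1))) = Add(Mul(-33855, Pow(29968, -1)), Mul(Pow(Add(-802, -11145), -1), Pow(24942, -1))) = Add(Mul(-33855, Rational(1, 29968)), Mul(Pow(-11947, -1), Rational(1, 24942))) = Add(Rational(-33855, 29968), Mul(Rational(-1, 11947), Rational(1, 24942))) = Add(Rational(-33855, 29968), Rational(-1, 297982074)) = Rational(-5044091572619, 4464963396816)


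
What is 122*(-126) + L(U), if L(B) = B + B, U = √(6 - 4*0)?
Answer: -15372 + 2*√6 ≈ -15367.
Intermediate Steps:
U = √6 (U = √(6 + 0) = √6 ≈ 2.4495)
L(B) = 2*B
122*(-126) + L(U) = 122*(-126) + 2*√6 = -15372 + 2*√6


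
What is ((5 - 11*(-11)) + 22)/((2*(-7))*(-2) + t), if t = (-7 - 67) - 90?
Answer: -37/34 ≈ -1.0882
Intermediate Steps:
t = -164 (t = -74 - 90 = -164)
((5 - 11*(-11)) + 22)/((2*(-7))*(-2) + t) = ((5 - 11*(-11)) + 22)/((2*(-7))*(-2) - 164) = ((5 + 121) + 22)/(-14*(-2) - 164) = (126 + 22)/(28 - 164) = 148/(-136) = 148*(-1/136) = -37/34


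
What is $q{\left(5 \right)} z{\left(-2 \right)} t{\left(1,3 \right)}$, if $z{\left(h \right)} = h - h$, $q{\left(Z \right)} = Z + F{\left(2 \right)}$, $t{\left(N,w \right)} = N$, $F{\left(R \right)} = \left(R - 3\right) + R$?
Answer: $0$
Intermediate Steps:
$F{\left(R \right)} = -3 + 2 R$ ($F{\left(R \right)} = \left(-3 + R\right) + R = -3 + 2 R$)
$q{\left(Z \right)} = 1 + Z$ ($q{\left(Z \right)} = Z + \left(-3 + 2 \cdot 2\right) = Z + \left(-3 + 4\right) = Z + 1 = 1 + Z$)
$z{\left(h \right)} = 0$
$q{\left(5 \right)} z{\left(-2 \right)} t{\left(1,3 \right)} = \left(1 + 5\right) 0 \cdot 1 = 6 \cdot 0 \cdot 1 = 0 \cdot 1 = 0$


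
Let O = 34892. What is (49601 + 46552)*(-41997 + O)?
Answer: -683167065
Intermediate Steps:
(49601 + 46552)*(-41997 + O) = (49601 + 46552)*(-41997 + 34892) = 96153*(-7105) = -683167065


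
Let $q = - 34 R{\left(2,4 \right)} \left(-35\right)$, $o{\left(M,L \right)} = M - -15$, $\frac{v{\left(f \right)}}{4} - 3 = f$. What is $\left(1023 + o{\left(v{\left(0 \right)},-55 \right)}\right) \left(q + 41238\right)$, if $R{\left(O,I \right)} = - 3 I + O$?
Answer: $30804900$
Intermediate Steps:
$R{\left(O,I \right)} = O - 3 I$
$v{\left(f \right)} = 12 + 4 f$
$o{\left(M,L \right)} = 15 + M$ ($o{\left(M,L \right)} = M + 15 = 15 + M$)
$q = -11900$ ($q = - 34 \left(2 - 12\right) \left(-35\right) = \left(-34\right) \left(-10\right) \left(-35\right) = 340 \left(-35\right) = -11900$)
$\left(1023 + o{\left(v{\left(0 \right)},-55 \right)}\right) \left(q + 41238\right) = \left(1023 + \left(15 + \left(12 + 4 \cdot 0\right)\right)\right) \left(-11900 + 41238\right) = \left(1023 + \left(15 + \left(12 + 0\right)\right)\right) 29338 = \left(1023 + \left(15 + 12\right)\right) 29338 = \left(1023 + 27\right) 29338 = 1050 \cdot 29338 = 30804900$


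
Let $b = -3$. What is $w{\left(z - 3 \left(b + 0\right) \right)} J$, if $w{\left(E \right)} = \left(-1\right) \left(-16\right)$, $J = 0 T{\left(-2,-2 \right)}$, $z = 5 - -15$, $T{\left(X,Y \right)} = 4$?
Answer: $0$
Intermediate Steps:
$z = 20$ ($z = 5 + 15 = 20$)
$J = 0$ ($J = 0 \cdot 4 = 0$)
$w{\left(E \right)} = 16$
$w{\left(z - 3 \left(b + 0\right) \right)} J = 16 \cdot 0 = 0$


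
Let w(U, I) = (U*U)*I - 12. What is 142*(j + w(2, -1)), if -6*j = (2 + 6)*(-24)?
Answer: 2272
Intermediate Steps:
j = 32 (j = -(2 + 6)*(-24)/6 = -4*(-24)/3 = -⅙*(-192) = 32)
w(U, I) = -12 + I*U² (w(U, I) = U²*I - 12 = I*U² - 12 = -12 + I*U²)
142*(j + w(2, -1)) = 142*(32 + (-12 - 1*2²)) = 142*(32 + (-12 - 1*4)) = 142*(32 + (-12 - 4)) = 142*(32 - 16) = 142*16 = 2272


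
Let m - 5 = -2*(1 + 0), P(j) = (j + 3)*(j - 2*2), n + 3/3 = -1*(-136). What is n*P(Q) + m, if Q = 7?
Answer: 4053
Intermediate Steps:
n = 135 (n = -1 - 1*(-136) = -1 + 136 = 135)
P(j) = (-4 + j)*(3 + j) (P(j) = (3 + j)*(j - 4) = (3 + j)*(-4 + j) = (-4 + j)*(3 + j))
m = 3 (m = 5 - 2*(1 + 0) = 5 - 2*1 = 5 - 2 = 3)
n*P(Q) + m = 135*(-12 + 7² - 1*7) + 3 = 135*(-12 + 49 - 7) + 3 = 135*30 + 3 = 4050 + 3 = 4053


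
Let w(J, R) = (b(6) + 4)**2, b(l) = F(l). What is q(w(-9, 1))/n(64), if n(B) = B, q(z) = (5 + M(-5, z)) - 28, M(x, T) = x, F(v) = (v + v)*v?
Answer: -7/16 ≈ -0.43750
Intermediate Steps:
F(v) = 2*v**2 (F(v) = (2*v)*v = 2*v**2)
b(l) = 2*l**2
w(J, R) = 5776 (w(J, R) = (2*6**2 + 4)**2 = (2*36 + 4)**2 = (72 + 4)**2 = 76**2 = 5776)
q(z) = -28 (q(z) = (5 - 5) - 28 = 0 - 28 = -28)
q(w(-9, 1))/n(64) = -28/64 = -28*1/64 = -7/16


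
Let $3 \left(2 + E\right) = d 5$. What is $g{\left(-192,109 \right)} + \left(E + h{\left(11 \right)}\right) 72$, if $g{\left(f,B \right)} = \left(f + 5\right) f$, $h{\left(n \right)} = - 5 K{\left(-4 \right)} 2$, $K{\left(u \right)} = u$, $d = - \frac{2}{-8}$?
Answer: $38670$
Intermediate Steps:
$d = \frac{1}{4}$ ($d = \left(-2\right) \left(- \frac{1}{8}\right) = \frac{1}{4} \approx 0.25$)
$E = - \frac{19}{12}$ ($E = -2 + \frac{\frac{1}{4} \cdot 5}{3} = -2 + \frac{1}{3} \cdot \frac{5}{4} = -2 + \frac{5}{12} = - \frac{19}{12} \approx -1.5833$)
$h{\left(n \right)} = 40$ ($h{\left(n \right)} = \left(-5\right) \left(-4\right) 2 = 20 \cdot 2 = 40$)
$g{\left(f,B \right)} = f \left(5 + f\right)$ ($g{\left(f,B \right)} = \left(5 + f\right) f = f \left(5 + f\right)$)
$g{\left(-192,109 \right)} + \left(E + h{\left(11 \right)}\right) 72 = - 192 \left(5 - 192\right) + \left(- \frac{19}{12} + 40\right) 72 = \left(-192\right) \left(-187\right) + \frac{461}{12} \cdot 72 = 35904 + 2766 = 38670$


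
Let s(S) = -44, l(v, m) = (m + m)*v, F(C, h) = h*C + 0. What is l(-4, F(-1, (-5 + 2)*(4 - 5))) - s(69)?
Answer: 68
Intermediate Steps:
F(C, h) = C*h (F(C, h) = C*h + 0 = C*h)
l(v, m) = 2*m*v (l(v, m) = (2*m)*v = 2*m*v)
l(-4, F(-1, (-5 + 2)*(4 - 5))) - s(69) = 2*(-(-5 + 2)*(4 - 5))*(-4) - 1*(-44) = 2*(-(-3)*(-1))*(-4) + 44 = 2*(-1*3)*(-4) + 44 = 2*(-3)*(-4) + 44 = 24 + 44 = 68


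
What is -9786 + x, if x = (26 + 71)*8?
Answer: -9010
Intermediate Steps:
x = 776 (x = 97*8 = 776)
-9786 + x = -9786 + 776 = -9010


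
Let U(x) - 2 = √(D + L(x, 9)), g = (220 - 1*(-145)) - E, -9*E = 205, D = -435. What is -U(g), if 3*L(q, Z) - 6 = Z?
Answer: -2 - I*√430 ≈ -2.0 - 20.736*I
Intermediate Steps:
E = -205/9 (E = -⅑*205 = -205/9 ≈ -22.778)
L(q, Z) = 2 + Z/3
g = 3490/9 (g = (220 - 1*(-145)) - 1*(-205/9) = (220 + 145) + 205/9 = 365 + 205/9 = 3490/9 ≈ 387.78)
U(x) = 2 + I*√430 (U(x) = 2 + √(-435 + (2 + (⅓)*9)) = 2 + √(-435 + (2 + 3)) = 2 + √(-435 + 5) = 2 + √(-430) = 2 + I*√430)
-U(g) = -(2 + I*√430) = -2 - I*√430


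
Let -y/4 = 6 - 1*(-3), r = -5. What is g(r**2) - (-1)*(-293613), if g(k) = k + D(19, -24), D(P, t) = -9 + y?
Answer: -293633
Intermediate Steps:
y = -36 (y = -4*(6 - 1*(-3)) = -4*(6 + 3) = -4*9 = -36)
D(P, t) = -45 (D(P, t) = -9 - 36 = -45)
g(k) = -45 + k (g(k) = k - 45 = -45 + k)
g(r**2) - (-1)*(-293613) = (-45 + (-5)**2) - (-1)*(-293613) = (-45 + 25) - 1*293613 = -20 - 293613 = -293633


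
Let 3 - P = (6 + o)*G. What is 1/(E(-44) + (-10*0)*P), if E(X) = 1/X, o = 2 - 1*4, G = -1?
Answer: -44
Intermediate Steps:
o = -2 (o = 2 - 4 = -2)
P = 7 (P = 3 - (6 - 2)*(-1) = 3 - 4*(-1) = 3 - 1*(-4) = 3 + 4 = 7)
1/(E(-44) + (-10*0)*P) = 1/(1/(-44) - 10*0*7) = 1/(-1/44 + 0*7) = 1/(-1/44 + 0) = 1/(-1/44) = -44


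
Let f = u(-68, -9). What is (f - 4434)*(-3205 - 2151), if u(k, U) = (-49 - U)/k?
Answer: 403671008/17 ≈ 2.3745e+7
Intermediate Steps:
u(k, U) = (-49 - U)/k
f = 10/17 (f = (-49 - 1*(-9))/(-68) = -(-49 + 9)/68 = -1/68*(-40) = 10/17 ≈ 0.58823)
(f - 4434)*(-3205 - 2151) = (10/17 - 4434)*(-3205 - 2151) = -75368/17*(-5356) = 403671008/17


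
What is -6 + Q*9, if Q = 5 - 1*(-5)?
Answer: 84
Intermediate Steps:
Q = 10 (Q = 5 + 5 = 10)
-6 + Q*9 = -6 + 10*9 = -6 + 90 = 84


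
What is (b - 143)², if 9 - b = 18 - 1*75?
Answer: 5929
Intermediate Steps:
b = 66 (b = 9 - (18 - 1*75) = 9 - (18 - 75) = 9 - 1*(-57) = 9 + 57 = 66)
(b - 143)² = (66 - 143)² = (-77)² = 5929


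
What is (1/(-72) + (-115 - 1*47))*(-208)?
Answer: 303290/9 ≈ 33699.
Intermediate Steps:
(1/(-72) + (-115 - 1*47))*(-208) = (-1/72 + (-115 - 47))*(-208) = (-1/72 - 162)*(-208) = -11665/72*(-208) = 303290/9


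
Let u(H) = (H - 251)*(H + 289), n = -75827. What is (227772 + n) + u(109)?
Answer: 95429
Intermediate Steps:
u(H) = (-251 + H)*(289 + H)
(227772 + n) + u(109) = (227772 - 75827) + (-72539 + 109² + 38*109) = 151945 + (-72539 + 11881 + 4142) = 151945 - 56516 = 95429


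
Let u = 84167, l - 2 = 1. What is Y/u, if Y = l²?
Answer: 9/84167 ≈ 0.00010693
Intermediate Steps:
l = 3 (l = 2 + 1 = 3)
Y = 9 (Y = 3² = 9)
Y/u = 9/84167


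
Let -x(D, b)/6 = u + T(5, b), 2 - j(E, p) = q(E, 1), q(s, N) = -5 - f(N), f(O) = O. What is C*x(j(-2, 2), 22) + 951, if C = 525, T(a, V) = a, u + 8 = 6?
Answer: -8499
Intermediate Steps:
u = -2 (u = -8 + 6 = -2)
q(s, N) = -5 - N
j(E, p) = 8 (j(E, p) = 2 - (-5 - 1*1) = 2 - (-5 - 1) = 2 - 1*(-6) = 2 + 6 = 8)
x(D, b) = -18 (x(D, b) = -6*(-2 + 5) = -6*3 = -18)
C*x(j(-2, 2), 22) + 951 = 525*(-18) + 951 = -9450 + 951 = -8499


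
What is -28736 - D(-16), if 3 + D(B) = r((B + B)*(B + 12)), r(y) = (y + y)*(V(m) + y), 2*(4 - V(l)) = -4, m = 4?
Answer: -63037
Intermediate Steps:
V(l) = 6 (V(l) = 4 - 1/2*(-4) = 4 + 2 = 6)
r(y) = 2*y*(6 + y) (r(y) = (y + y)*(6 + y) = (2*y)*(6 + y) = 2*y*(6 + y))
D(B) = -3 + 4*B*(6 + 2*B*(12 + B))*(12 + B) (D(B) = -3 + 2*((B + B)*(B + 12))*(6 + (B + B)*(B + 12)) = -3 + 2*((2*B)*(12 + B))*(6 + (2*B)*(12 + B)) = -3 + 2*(2*B*(12 + B))*(6 + 2*B*(12 + B)) = -3 + 4*B*(6 + 2*B*(12 + B))*(12 + B))
-28736 - D(-16) = -28736 - (-3 + 8*(-16)*(3 - 16*(12 - 16))*(12 - 16)) = -28736 - (-3 + 8*(-16)*(3 - 16*(-4))*(-4)) = -28736 - (-3 + 8*(-16)*(3 + 64)*(-4)) = -28736 - (-3 + 8*(-16)*67*(-4)) = -28736 - (-3 + 34304) = -28736 - 1*34301 = -28736 - 34301 = -63037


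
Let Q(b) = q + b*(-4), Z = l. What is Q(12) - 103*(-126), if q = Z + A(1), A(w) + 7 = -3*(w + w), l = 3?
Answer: 12920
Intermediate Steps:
A(w) = -7 - 6*w (A(w) = -7 - 3*(w + w) = -7 - 6*w)
Z = 3
q = -10 (q = 3 + (-7 - 6*1) = 3 + (-7 - 6) = 3 - 13 = -10)
Q(b) = -10 - 4*b (Q(b) = -10 + b*(-4) = -10 - 4*b)
Q(12) - 103*(-126) = (-10 - 4*12) - 103*(-126) = (-10 - 48) + 12978 = -58 + 12978 = 12920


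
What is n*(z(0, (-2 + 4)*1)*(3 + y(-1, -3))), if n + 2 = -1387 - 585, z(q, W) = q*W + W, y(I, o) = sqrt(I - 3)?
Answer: -11844 - 7896*I ≈ -11844.0 - 7896.0*I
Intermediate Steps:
y(I, o) = sqrt(-3 + I)
z(q, W) = W + W*q (z(q, W) = W*q + W = W + W*q)
n = -1974 (n = -2 + (-1387 - 585) = -2 - 1972 = -1974)
n*(z(0, (-2 + 4)*1)*(3 + y(-1, -3))) = -1974*((-2 + 4)*1)*(1 + 0)*(3 + sqrt(-3 - 1)) = -1974*(2*1)*1*(3 + sqrt(-4)) = -1974*2*1*(3 + 2*I) = -3948*(3 + 2*I) = -1974*(6 + 4*I) = -11844 - 7896*I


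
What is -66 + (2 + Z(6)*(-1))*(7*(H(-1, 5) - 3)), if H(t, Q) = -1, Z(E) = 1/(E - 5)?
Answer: -94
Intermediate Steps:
Z(E) = 1/(-5 + E)
-66 + (2 + Z(6)*(-1))*(7*(H(-1, 5) - 3)) = -66 + (2 - 1/(-5 + 6))*(7*(-1 - 3)) = -66 + (2 - 1/1)*(7*(-4)) = -66 + (2 + 1*(-1))*(-28) = -66 + (2 - 1)*(-28) = -66 + 1*(-28) = -66 - 28 = -94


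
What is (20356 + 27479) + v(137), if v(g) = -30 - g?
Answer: 47668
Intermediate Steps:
(20356 + 27479) + v(137) = (20356 + 27479) + (-30 - 1*137) = 47835 + (-30 - 137) = 47835 - 167 = 47668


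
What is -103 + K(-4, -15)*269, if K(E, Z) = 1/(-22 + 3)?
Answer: -2226/19 ≈ -117.16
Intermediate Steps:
K(E, Z) = -1/19 (K(E, Z) = 1/(-19) = -1/19)
-103 + K(-4, -15)*269 = -103 - 1/19*269 = -103 - 269/19 = -2226/19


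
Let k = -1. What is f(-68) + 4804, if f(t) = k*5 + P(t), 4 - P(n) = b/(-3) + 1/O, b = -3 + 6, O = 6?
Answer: 28823/6 ≈ 4803.8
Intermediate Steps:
b = 3
P(n) = 29/6 (P(n) = 4 - (3/(-3) + 1/6) = 4 - (3*(-⅓) + 1*(⅙)) = 4 - (-1 + ⅙) = 4 - 1*(-⅚) = 4 + ⅚ = 29/6)
f(t) = -⅙ (f(t) = -1*5 + 29/6 = -5 + 29/6 = -⅙)
f(-68) + 4804 = -⅙ + 4804 = 28823/6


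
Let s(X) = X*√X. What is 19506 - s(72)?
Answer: 19506 - 432*√2 ≈ 18895.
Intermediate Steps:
s(X) = X^(3/2)
19506 - s(72) = 19506 - 72^(3/2) = 19506 - 432*√2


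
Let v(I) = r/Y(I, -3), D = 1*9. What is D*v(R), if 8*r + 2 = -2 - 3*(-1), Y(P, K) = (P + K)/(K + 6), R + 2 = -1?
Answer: 9/16 ≈ 0.56250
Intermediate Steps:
R = -3 (R = -2 - 1 = -3)
Y(P, K) = (K + P)/(6 + K)
r = -⅛ (r = -¼ + (-2 - 3*(-1))/8 = -¼ + (-2 + 3)/8 = -¼ + (⅛)*1 = -¼ + ⅛ = -⅛ ≈ -0.12500)
D = 9
v(I) = -1/(8*(-1 + I/3)) (v(I) = -(6 - 3)/(-3 + I)/8 = -3/(-3 + I)/8 = -1/(8*(-1 + I/3)))
D*v(R) = 9*(-3/(-24 + 8*(-3))) = 9*(-3/(-24 - 24)) = 9*(-3/(-48)) = 9*(-3*(-1/48)) = 9*(1/16) = 9/16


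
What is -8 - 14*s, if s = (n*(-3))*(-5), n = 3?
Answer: -638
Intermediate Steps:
s = 45 (s = (3*(-3))*(-5) = -9*(-5) = 45)
-8 - 14*s = -8 - 14*45 = -8 - 630 = -638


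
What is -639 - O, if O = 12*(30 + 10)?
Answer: -1119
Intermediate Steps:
O = 480 (O = 12*40 = 480)
-639 - O = -639 - 1*480 = -639 - 480 = -1119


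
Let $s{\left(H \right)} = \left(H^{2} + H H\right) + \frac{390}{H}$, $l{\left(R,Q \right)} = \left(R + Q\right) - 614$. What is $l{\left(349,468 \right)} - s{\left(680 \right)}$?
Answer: $- \frac{62872635}{68} \approx -9.246 \cdot 10^{5}$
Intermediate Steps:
$l{\left(R,Q \right)} = -614 + Q + R$ ($l{\left(R,Q \right)} = \left(Q + R\right) - 614 = -614 + Q + R$)
$s{\left(H \right)} = 2 H^{2} + \frac{390}{H}$ ($s{\left(H \right)} = \left(H^{2} + H^{2}\right) + \frac{390}{H} = 2 H^{2} + \frac{390}{H}$)
$l{\left(349,468 \right)} - s{\left(680 \right)} = \left(-614 + 468 + 349\right) - \frac{2 \left(195 + 680^{3}\right)}{680} = 203 - 2 \cdot \frac{1}{680} \left(195 + 314432000\right) = 203 - 2 \cdot \frac{1}{680} \cdot 314432195 = 203 - \frac{62886439}{68} = - \frac{62872635}{68}$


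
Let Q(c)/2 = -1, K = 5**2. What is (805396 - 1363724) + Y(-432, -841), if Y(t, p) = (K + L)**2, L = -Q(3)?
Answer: -557599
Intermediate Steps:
K = 25
Q(c) = -2 (Q(c) = 2*(-1) = -2)
L = 2 (L = -1*(-2) = 2)
Y(t, p) = 729 (Y(t, p) = (25 + 2)**2 = 27**2 = 729)
(805396 - 1363724) + Y(-432, -841) = (805396 - 1363724) + 729 = -558328 + 729 = -557599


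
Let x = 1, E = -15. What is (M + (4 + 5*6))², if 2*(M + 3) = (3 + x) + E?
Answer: 2601/4 ≈ 650.25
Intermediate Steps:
M = -17/2 (M = -3 + ((3 + 1) - 15)/2 = -3 + (4 - 15)/2 = -3 + (½)*(-11) = -3 - 11/2 = -17/2 ≈ -8.5000)
(M + (4 + 5*6))² = (-17/2 + (4 + 5*6))² = (-17/2 + (4 + 30))² = (-17/2 + 34)² = (51/2)² = 2601/4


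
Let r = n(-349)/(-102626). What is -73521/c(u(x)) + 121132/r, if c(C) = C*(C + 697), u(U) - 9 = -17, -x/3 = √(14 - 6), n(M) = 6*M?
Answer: 34260719470279/5771064 ≈ 5.9366e+6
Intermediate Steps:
x = -6*√2 (x = -3*√(14 - 6) = -6*√2 ≈ -8.4853)
u(U) = -8 (u(U) = 9 - 17 = -8)
c(C) = C*(697 + C)
r = 1047/51313 (r = (6*(-349))/(-102626) = -2094*(-1/102626) = 1047/51313 ≈ 0.020404)
-73521/c(u(x)) + 121132/r = -73521*(-1/(8*(697 - 8))) + 121132/(1047/51313) = -73521/((-8*689)) + 121132*(51313/1047) = -73521/(-5512) + 6215646316/1047 = -73521*(-1/5512) + 6215646316/1047 = 73521/5512 + 6215646316/1047 = 34260719470279/5771064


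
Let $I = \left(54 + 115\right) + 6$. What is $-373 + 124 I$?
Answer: $21327$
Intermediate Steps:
$I = 175$ ($I = 169 + 6 = 175$)
$-373 + 124 I = -373 + 124 \cdot 175 = -373 + 21700 = 21327$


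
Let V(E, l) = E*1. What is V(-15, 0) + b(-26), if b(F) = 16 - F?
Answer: 27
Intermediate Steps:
V(E, l) = E
V(-15, 0) + b(-26) = -15 + (16 - 1*(-26)) = -15 + (16 + 26) = -15 + 42 = 27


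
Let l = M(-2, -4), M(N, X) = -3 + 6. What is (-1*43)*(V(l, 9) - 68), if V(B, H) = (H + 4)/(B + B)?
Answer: 16985/6 ≈ 2830.8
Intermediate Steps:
M(N, X) = 3
l = 3
V(B, H) = (4 + H)/(2*B) (V(B, H) = (4 + H)/((2*B)) = (4 + H)*(1/(2*B)) = (4 + H)/(2*B))
(-1*43)*(V(l, 9) - 68) = (-1*43)*((½)*(4 + 9)/3 - 68) = -43*((½)*(⅓)*13 - 68) = -43*(13/6 - 68) = -43*(-395/6) = 16985/6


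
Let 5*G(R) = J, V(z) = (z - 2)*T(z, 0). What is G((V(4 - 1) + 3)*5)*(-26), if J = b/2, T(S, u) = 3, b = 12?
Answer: -156/5 ≈ -31.200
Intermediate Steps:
V(z) = -6 + 3*z (V(z) = (z - 2)*3 = (-2 + z)*3 = -6 + 3*z)
J = 6 (J = 12/2 = 12*(½) = 6)
G(R) = 6/5 (G(R) = (⅕)*6 = 6/5)
G((V(4 - 1) + 3)*5)*(-26) = (6/5)*(-26) = -156/5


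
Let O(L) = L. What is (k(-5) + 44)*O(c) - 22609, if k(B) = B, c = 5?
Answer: -22414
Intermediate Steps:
(k(-5) + 44)*O(c) - 22609 = (-5 + 44)*5 - 22609 = 39*5 - 22609 = 195 - 22609 = -22414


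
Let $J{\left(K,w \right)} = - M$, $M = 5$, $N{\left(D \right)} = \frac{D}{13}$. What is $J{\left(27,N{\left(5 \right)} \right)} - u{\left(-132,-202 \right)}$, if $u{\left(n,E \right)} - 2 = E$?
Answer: $195$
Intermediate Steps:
$N{\left(D \right)} = \frac{D}{13}$ ($N{\left(D \right)} = D \frac{1}{13} = \frac{D}{13}$)
$J{\left(K,w \right)} = -5$ ($J{\left(K,w \right)} = \left(-1\right) 5 = -5$)
$u{\left(n,E \right)} = 2 + E$
$J{\left(27,N{\left(5 \right)} \right)} - u{\left(-132,-202 \right)} = -5 - \left(2 - 202\right) = -5 - -200 = -5 + 200 = 195$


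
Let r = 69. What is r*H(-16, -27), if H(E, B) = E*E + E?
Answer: 16560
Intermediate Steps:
H(E, B) = E + E² (H(E, B) = E² + E = E + E²)
r*H(-16, -27) = 69*(-16*(1 - 16)) = 69*(-16*(-15)) = 69*240 = 16560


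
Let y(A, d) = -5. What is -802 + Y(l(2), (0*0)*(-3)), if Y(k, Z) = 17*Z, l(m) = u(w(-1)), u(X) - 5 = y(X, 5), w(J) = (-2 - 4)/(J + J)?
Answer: -802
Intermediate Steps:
w(J) = -3/J (w(J) = -6*1/(2*J) = -3/J)
u(X) = 0 (u(X) = 5 - 5 = 0)
l(m) = 0
-802 + Y(l(2), (0*0)*(-3)) = -802 + 17*((0*0)*(-3)) = -802 + 17*(0*(-3)) = -802 + 17*0 = -802 + 0 = -802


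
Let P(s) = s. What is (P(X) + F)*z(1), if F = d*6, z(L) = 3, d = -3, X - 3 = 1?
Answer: -42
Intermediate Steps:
X = 4 (X = 3 + 1 = 4)
F = -18 (F = -3*6 = -18)
(P(X) + F)*z(1) = (4 - 18)*3 = -14*3 = -42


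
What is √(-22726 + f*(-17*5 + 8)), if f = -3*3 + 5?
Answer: I*√22418 ≈ 149.73*I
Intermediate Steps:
f = -4 (f = -9 + 5 = -4)
√(-22726 + f*(-17*5 + 8)) = √(-22726 - 4*(-17*5 + 8)) = √(-22726 - 4*(-85 + 8)) = √(-22726 - 4*(-77)) = √(-22726 + 308) = √(-22418) = I*√22418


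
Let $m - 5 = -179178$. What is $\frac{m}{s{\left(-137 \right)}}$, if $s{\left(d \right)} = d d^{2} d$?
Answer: $- \frac{179173}{352275361} \approx -0.00050862$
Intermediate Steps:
$m = -179173$ ($m = 5 - 179178 = -179173$)
$s{\left(d \right)} = d^{4}$ ($s{\left(d \right)} = d^{3} d = d^{4}$)
$\frac{m}{s{\left(-137 \right)}} = - \frac{179173}{\left(-137\right)^{4}} = - \frac{179173}{352275361}$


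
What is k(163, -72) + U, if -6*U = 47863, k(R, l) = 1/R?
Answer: -7801663/978 ≈ -7977.2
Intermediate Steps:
U = -47863/6 (U = -1/6*47863 = -47863/6 ≈ -7977.2)
k(163, -72) + U = 1/163 - 47863/6 = -7801663/978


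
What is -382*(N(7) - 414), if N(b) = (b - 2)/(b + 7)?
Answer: 1106081/7 ≈ 1.5801e+5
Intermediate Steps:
N(b) = (-2 + b)/(7 + b)
-382*(N(7) - 414) = -382*((-2 + 7)/(7 + 7) - 414) = -382*(5/14 - 414) = -382*(-5791/14) = 1106081/7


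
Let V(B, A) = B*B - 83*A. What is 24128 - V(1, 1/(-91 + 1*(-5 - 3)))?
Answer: 2388490/99 ≈ 24126.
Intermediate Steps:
V(B, A) = B**2 - 83*A
24128 - V(1, 1/(-91 + 1*(-5 - 3))) = 24128 - (1**2 - 83/(-91 + 1*(-5 - 3))) = 24128 - (1 - 83/(-91 + 1*(-8))) = 24128 - (1 - 83/(-91 - 8)) = 24128 - (1 - 83/(-99)) = 24128 - (1 - 83*(-1/99)) = 24128 - (1 + 83/99) = 24128 - 1*182/99 = 24128 - 182/99 = 2388490/99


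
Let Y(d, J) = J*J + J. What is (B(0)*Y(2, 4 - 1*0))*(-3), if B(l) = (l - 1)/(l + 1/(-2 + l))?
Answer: -120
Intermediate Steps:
B(l) = (-1 + l)/(l + 1/(-2 + l))
Y(d, J) = J + J² (Y(d, J) = J² + J = J + J²)
(B(0)*Y(2, 4 - 1*0))*(-3) = (((-2 + 0)/(-1 + 0))*((4 - 1*0)*(1 + (4 - 1*0))))*(-3) = ((-2/(-1))*((4 + 0)*(1 + (4 + 0))))*(-3) = ((-1*(-2))*(4*(1 + 4)))*(-3) = (2*(4*5))*(-3) = (2*20)*(-3) = 40*(-3) = -120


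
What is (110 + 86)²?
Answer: 38416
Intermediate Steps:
(110 + 86)² = 196² = 38416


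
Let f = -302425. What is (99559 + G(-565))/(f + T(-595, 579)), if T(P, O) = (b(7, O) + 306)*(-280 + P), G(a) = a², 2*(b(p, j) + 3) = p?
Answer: -837568/1141225 ≈ -0.73392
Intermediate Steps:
b(p, j) = -3 + p/2
T(P, O) = -85820 + 613*P/2 (T(P, O) = ((-3 + (½)*7) + 306)*(-280 + P) = ((-3 + 7/2) + 306)*(-280 + P) = (½ + 306)*(-280 + P) = 613*(-280 + P)/2 = -85820 + 613*P/2)
(99559 + G(-565))/(f + T(-595, 579)) = (99559 + (-565)²)/(-302425 + (-85820 + (613/2)*(-595))) = (99559 + 319225)/(-302425 + (-85820 - 364735/2)) = 418784/(-302425 - 536375/2) = 418784/(-1141225/2) = 418784*(-2/1141225) = -837568/1141225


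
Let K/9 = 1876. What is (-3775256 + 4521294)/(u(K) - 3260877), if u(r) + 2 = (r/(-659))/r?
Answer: -245819521/1074459631 ≈ -0.22878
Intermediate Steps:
K = 16884 (K = 9*1876 = 16884)
u(r) = -1319/659 (u(r) = -2 + (r/(-659))/r = -2 + (r*(-1/659))/r = -2 + (-r/659)/r = -2 - 1/659 = -1319/659)
(-3775256 + 4521294)/(u(K) - 3260877) = (-3775256 + 4521294)/(-1319/659 - 3260877) = 746038/(-2148919262/659) = 746038*(-659/2148919262) = -245819521/1074459631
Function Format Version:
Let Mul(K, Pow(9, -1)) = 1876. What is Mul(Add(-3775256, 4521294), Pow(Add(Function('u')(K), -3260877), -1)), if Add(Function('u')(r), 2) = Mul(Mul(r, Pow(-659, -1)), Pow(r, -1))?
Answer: Rational(-245819521, 1074459631) ≈ -0.22878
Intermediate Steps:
K = 16884 (K = Mul(9, 1876) = 16884)
Function('u')(r) = Rational(-1319, 659) (Function('u')(r) = Add(-2, Mul(Mul(r, Pow(-659, -1)), Pow(r, -1))) = Add(-2, Mul(Mul(r, Rational(-1, 659)), Pow(r, -1))) = Add(-2, Mul(Mul(Rational(-1, 659), r), Pow(r, -1))) = Add(-2, Rational(-1, 659)) = Rational(-1319, 659))
Mul(Add(-3775256, 4521294), Pow(Add(Function('u')(K), -3260877), -1)) = Mul(Add(-3775256, 4521294), Pow(Add(Rational(-1319, 659), -3260877), -1)) = Mul(746038, Pow(Rational(-2148919262, 659), -1)) = Mul(746038, Rational(-659, 2148919262)) = Rational(-245819521, 1074459631)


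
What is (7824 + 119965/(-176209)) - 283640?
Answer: -48601381509/176209 ≈ -2.7582e+5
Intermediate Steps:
(7824 + 119965/(-176209)) - 283640 = (7824 + 119965*(-1/176209)) - 283640 = (7824 - 119965/176209) - 283640 = 1378539251/176209 - 283640 = -48601381509/176209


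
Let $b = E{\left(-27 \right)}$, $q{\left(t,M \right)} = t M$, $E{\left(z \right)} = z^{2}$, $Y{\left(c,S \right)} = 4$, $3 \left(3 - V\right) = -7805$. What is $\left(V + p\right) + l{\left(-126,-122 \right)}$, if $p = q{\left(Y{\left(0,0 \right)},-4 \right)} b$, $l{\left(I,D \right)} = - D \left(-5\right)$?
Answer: $- \frac{29008}{3} \approx -9669.3$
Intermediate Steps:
$V = \frac{7814}{3}$ ($V = 3 - - \frac{7805}{3} = 3 + \frac{7805}{3} = \frac{7814}{3} \approx 2604.7$)
$q{\left(t,M \right)} = M t$
$l{\left(I,D \right)} = 5 D$ ($l{\left(I,D \right)} = - \left(-5\right) D = 5 D$)
$b = 729$ ($b = \left(-27\right)^{2} = 729$)
$p = -11664$ ($p = \left(-4\right) 4 \cdot 729 = \left(-16\right) 729 = -11664$)
$\left(V + p\right) + l{\left(-126,-122 \right)} = \left(\frac{7814}{3} - 11664\right) + 5 \left(-122\right) = - \frac{27178}{3} - 610 = - \frac{29008}{3}$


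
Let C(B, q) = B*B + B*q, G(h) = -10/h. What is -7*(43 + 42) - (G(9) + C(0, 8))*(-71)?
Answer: -6065/9 ≈ -673.89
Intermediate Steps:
C(B, q) = B² + B*q
-7*(43 + 42) - (G(9) + C(0, 8))*(-71) = -7*(43 + 42) - (-10/9 + 0*(0 + 8))*(-71) = -7*85 - (-10*⅑ + 0*8)*(-71) = -595 - (-10/9 + 0)*(-71) = -595 - (-10)*(-71)/9 = -595 - 1*710/9 = -595 - 710/9 = -6065/9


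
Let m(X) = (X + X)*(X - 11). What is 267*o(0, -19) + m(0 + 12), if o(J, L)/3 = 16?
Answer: 12840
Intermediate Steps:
o(J, L) = 48 (o(J, L) = 3*16 = 48)
m(X) = 2*X*(-11 + X) (m(X) = (2*X)*(-11 + X) = 2*X*(-11 + X))
267*o(0, -19) + m(0 + 12) = 267*48 + 2*(0 + 12)*(-11 + (0 + 12)) = 12816 + 2*12*(-11 + 12) = 12816 + 2*12*1 = 12816 + 24 = 12840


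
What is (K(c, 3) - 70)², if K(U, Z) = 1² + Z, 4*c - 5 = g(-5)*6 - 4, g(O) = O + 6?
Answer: 4356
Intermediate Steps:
g(O) = 6 + O
c = 7/4 (c = 5/4 + ((6 - 5)*6 - 4)/4 = 5/4 + (1*6 - 4)/4 = 5/4 + (6 - 4)/4 = 5/4 + (¼)*2 = 5/4 + ½ = 7/4 ≈ 1.7500)
K(U, Z) = 1 + Z
(K(c, 3) - 70)² = ((1 + 3) - 70)² = (4 - 70)² = (-66)² = 4356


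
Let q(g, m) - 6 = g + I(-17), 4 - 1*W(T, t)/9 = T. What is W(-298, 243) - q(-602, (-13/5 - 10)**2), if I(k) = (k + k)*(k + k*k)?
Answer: 12562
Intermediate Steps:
I(k) = 2*k*(k + k**2) (I(k) = (2*k)*(k + k**2) = 2*k*(k + k**2))
W(T, t) = 36 - 9*T
q(g, m) = -9242 + g (q(g, m) = 6 + (g + 2*(-17)**2*(1 - 17)) = 6 + (g + 2*289*(-16)) = 6 + (g - 9248) = 6 + (-9248 + g) = -9242 + g)
W(-298, 243) - q(-602, (-13/5 - 10)**2) = (36 - 9*(-298)) - (-9242 - 602) = (36 + 2682) - 1*(-9844) = 2718 + 9844 = 12562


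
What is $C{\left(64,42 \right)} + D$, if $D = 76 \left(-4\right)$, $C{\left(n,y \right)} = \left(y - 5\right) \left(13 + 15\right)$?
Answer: $732$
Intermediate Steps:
$C{\left(n,y \right)} = -140 + 28 y$ ($C{\left(n,y \right)} = \left(-5 + y\right) 28 = -140 + 28 y$)
$D = -304$
$C{\left(64,42 \right)} + D = \left(-140 + 28 \cdot 42\right) - 304 = \left(-140 + 1176\right) - 304 = 1036 - 304 = 732$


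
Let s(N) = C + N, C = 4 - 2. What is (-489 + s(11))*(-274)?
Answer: 130424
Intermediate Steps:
C = 2
s(N) = 2 + N
(-489 + s(11))*(-274) = (-489 + (2 + 11))*(-274) = (-489 + 13)*(-274) = -476*(-274) = 130424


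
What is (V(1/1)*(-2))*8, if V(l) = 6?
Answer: -96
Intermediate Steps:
(V(1/1)*(-2))*8 = (6*(-2))*8 = -12*8 = -96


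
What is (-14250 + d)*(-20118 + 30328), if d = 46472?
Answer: 328986620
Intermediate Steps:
(-14250 + d)*(-20118 + 30328) = (-14250 + 46472)*(-20118 + 30328) = 32222*10210 = 328986620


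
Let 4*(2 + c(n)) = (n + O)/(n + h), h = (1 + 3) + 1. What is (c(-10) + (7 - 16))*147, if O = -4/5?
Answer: -76881/50 ≈ -1537.6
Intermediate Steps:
O = -⅘ (O = -4*⅕ = -⅘ ≈ -0.80000)
h = 5 (h = 4 + 1 = 5)
c(n) = -2 + (-⅘ + n)/(4*(5 + n)) (c(n) = -2 + ((n - ⅘)/(n + 5))/4 = -2 + ((-⅘ + n)/(5 + n))/4 = -2 + (-⅘ + n)/(4*(5 + n)))
(c(-10) + (7 - 16))*147 = ((-204 - 35*(-10))/(20*(5 - 10)) + (7 - 16))*147 = ((1/20)*(-204 + 350)/(-5) - 9)*147 = ((1/20)*(-⅕)*146 - 9)*147 = (-73/50 - 9)*147 = -523/50*147 = -76881/50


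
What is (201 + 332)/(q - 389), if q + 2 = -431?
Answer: -533/822 ≈ -0.64842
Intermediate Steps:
q = -433 (q = -2 - 431 = -433)
(201 + 332)/(q - 389) = (201 + 332)/(-433 - 389) = 533/(-822) = 533*(-1/822) = -533/822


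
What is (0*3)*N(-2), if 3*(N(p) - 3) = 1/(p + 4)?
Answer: 0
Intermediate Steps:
N(p) = 3 + 1/(3*(4 + p)) (N(p) = 3 + 1/(3*(p + 4)) = 3 + 1/(3*(4 + p)))
(0*3)*N(-2) = (0*3)*((37 + 9*(-2))/(3*(4 - 2))) = 0*((⅓)*(37 - 18)/2) = 0*((⅓)*(½)*19) = 0*(19/6) = 0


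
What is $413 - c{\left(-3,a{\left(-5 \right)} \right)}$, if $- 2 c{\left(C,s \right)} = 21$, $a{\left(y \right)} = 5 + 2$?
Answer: $\frac{847}{2} \approx 423.5$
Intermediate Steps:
$a{\left(y \right)} = 7$
$c{\left(C,s \right)} = - \frac{21}{2}$ ($c{\left(C,s \right)} = \left(- \frac{1}{2}\right) 21 = - \frac{21}{2}$)
$413 - c{\left(-3,a{\left(-5 \right)} \right)} = 413 - - \frac{21}{2} = 413 + \frac{21}{2} = \frac{847}{2}$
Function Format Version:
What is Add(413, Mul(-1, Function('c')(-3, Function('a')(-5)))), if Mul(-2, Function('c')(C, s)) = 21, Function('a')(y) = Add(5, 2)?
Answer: Rational(847, 2) ≈ 423.50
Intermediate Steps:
Function('a')(y) = 7
Function('c')(C, s) = Rational(-21, 2) (Function('c')(C, s) = Mul(Rational(-1, 2), 21) = Rational(-21, 2))
Add(413, Mul(-1, Function('c')(-3, Function('a')(-5)))) = Add(413, Mul(-1, Rational(-21, 2))) = Add(413, Rational(21, 2)) = Rational(847, 2)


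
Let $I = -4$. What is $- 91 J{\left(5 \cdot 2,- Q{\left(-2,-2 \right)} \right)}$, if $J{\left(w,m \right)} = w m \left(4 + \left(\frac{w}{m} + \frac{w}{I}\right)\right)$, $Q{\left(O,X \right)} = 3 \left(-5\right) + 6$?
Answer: $-21385$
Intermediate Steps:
$Q{\left(O,X \right)} = -9$ ($Q{\left(O,X \right)} = -15 + 6 = -9$)
$J{\left(w,m \right)} = m w \left(4 - \frac{w}{4} + \frac{w}{m}\right)$ ($J{\left(w,m \right)} = w m \left(4 + \left(\frac{w}{m} + \frac{w}{-4}\right)\right) = m w \left(4 + \left(\frac{w}{m} + w \left(- \frac{1}{4}\right)\right)\right) = m w \left(4 - \left(\frac{w}{4} - \frac{w}{m}\right)\right) = m w \left(4 - \frac{w}{4} + \frac{w}{m}\right)$)
$- 91 J{\left(5 \cdot 2,- Q{\left(-2,-2 \right)} \right)} = - 91 \frac{5 \cdot 2 \left(4 \cdot 5 \cdot 2 + 16 \left(\left(-1\right) \left(-9\right)\right) - \left(-1\right) \left(-9\right) 5 \cdot 2\right)}{4} = - 91 \cdot \frac{1}{4} \cdot 10 \left(4 \cdot 10 + 16 \cdot 9 - 9 \cdot 10\right) = - 91 \cdot \frac{1}{4} \cdot 10 \left(40 + 144 - 90\right) = - 91 \cdot \frac{1}{4} \cdot 10 \cdot 94 = \left(-91\right) 235 = -21385$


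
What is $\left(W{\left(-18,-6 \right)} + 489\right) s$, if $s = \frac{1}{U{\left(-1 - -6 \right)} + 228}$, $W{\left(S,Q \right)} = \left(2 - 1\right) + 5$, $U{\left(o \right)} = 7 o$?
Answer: $\frac{495}{263} \approx 1.8821$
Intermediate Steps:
$W{\left(S,Q \right)} = 6$ ($W{\left(S,Q \right)} = 1 + 5 = 6$)
$s = \frac{1}{263}$ ($s = \frac{1}{7 \left(-1 - -6\right) + 228} = \frac{1}{7 \left(-1 + 6\right) + 228} = \frac{1}{7 \cdot 5 + 228} = \frac{1}{35 + 228} = \frac{1}{263} \approx 0.0038023$)
$\left(W{\left(-18,-6 \right)} + 489\right) s = \left(6 + 489\right) \frac{1}{263} = 495 \cdot \frac{1}{263} = \frac{495}{263}$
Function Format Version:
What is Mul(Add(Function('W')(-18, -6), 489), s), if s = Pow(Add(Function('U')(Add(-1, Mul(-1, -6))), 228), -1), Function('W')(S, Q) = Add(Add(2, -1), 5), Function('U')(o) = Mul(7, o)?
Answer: Rational(495, 263) ≈ 1.8821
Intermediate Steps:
Function('W')(S, Q) = 6 (Function('W')(S, Q) = Add(1, 5) = 6)
s = Rational(1, 263) (s = Pow(Add(Mul(7, Add(-1, Mul(-1, -6))), 228), -1) = Pow(Add(Mul(7, Add(-1, 6)), 228), -1) = Pow(Add(Mul(7, 5), 228), -1) = Pow(Add(35, 228), -1) = Pow(263, -1) = Rational(1, 263) ≈ 0.0038023)
Mul(Add(Function('W')(-18, -6), 489), s) = Mul(Add(6, 489), Rational(1, 263)) = Mul(495, Rational(1, 263)) = Rational(495, 263)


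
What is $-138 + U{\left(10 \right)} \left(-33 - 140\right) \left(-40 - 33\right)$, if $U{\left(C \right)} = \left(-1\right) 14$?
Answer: $-176944$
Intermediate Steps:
$U{\left(C \right)} = -14$
$-138 + U{\left(10 \right)} \left(-33 - 140\right) \left(-40 - 33\right) = -138 - 14 \left(-33 - 140\right) \left(-40 - 33\right) = -138 - 14 \left(\left(-173\right) \left(-73\right)\right) = -138 - 176806 = -176944$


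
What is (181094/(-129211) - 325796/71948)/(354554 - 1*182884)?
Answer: -13781444517/398981381179190 ≈ -3.4542e-5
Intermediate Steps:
(181094/(-129211) - 325796/71948)/(354554 - 1*182884) = (181094*(-1/129211) - 325796*1/71948)/(354554 - 182884) = (-181094/129211 - 81449/17987)/171670 = -13781444517/2324118257*1/171670 = -13781444517/398981381179190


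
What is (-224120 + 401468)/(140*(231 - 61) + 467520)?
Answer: 44337/122830 ≈ 0.36096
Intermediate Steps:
(-224120 + 401468)/(140*(231 - 61) + 467520) = 177348/(140*170 + 467520) = 177348/(23800 + 467520) = 177348/491320 = 177348*(1/491320) = 44337/122830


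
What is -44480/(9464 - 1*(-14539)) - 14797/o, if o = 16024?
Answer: -1067919911/384624072 ≈ -2.7765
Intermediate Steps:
-44480/(9464 - 1*(-14539)) - 14797/o = -44480/(9464 - 1*(-14539)) - 14797/16024 = -44480/(9464 + 14539) - 14797*1/16024 = -44480/24003 - 14797/16024 = -1067919911/384624072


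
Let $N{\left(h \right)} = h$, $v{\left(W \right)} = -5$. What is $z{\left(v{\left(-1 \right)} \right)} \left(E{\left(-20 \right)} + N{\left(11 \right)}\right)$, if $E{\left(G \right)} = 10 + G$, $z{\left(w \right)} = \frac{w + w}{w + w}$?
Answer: $1$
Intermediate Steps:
$z{\left(w \right)} = 1$ ($z{\left(w \right)} = \frac{2 w}{2 w} = 2 w \frac{1}{2 w} = 1$)
$z{\left(v{\left(-1 \right)} \right)} \left(E{\left(-20 \right)} + N{\left(11 \right)}\right) = 1 \left(\left(10 - 20\right) + 11\right) = 1 \left(-10 + 11\right) = 1 \cdot 1 = 1$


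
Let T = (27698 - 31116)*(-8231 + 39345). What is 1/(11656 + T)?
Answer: -1/106335996 ≈ -9.4041e-9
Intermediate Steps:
T = -106347652 (T = -3418*31114 = -106347652)
1/(11656 + T) = 1/(11656 - 106347652) = 1/(-106335996) = -1/106335996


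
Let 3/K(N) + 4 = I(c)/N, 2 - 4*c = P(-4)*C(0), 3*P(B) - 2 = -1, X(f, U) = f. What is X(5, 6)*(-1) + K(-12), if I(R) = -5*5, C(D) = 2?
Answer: -151/23 ≈ -6.5652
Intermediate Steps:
P(B) = ⅓ (P(B) = ⅔ + (⅓)*(-1) = ⅔ - ⅓ = ⅓)
c = ⅓ (c = ½ - 2/12 = ½ - ¼*⅔ = ½ - ⅙ = ⅓ ≈ 0.33333)
I(R) = -25
K(N) = 3/(-4 - 25/N)
X(5, 6)*(-1) + K(-12) = 5*(-1) - 3*(-12)/(25 + 4*(-12)) = -5 - 3*(-12)/(25 - 48) = -5 - 3*(-12)/(-23) = -5 - 3*(-12)*(-1/23) = -5 - 36/23 = -151/23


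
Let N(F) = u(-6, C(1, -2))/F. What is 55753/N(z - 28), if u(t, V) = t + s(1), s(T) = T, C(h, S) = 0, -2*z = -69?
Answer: -724789/10 ≈ -72479.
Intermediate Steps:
z = 69/2 (z = -½*(-69) = 69/2 ≈ 34.500)
u(t, V) = 1 + t (u(t, V) = t + 1 = 1 + t)
N(F) = -5/F (N(F) = (1 - 6)/F = -5/F)
55753/N(z - 28) = 55753/((-5/(69/2 - 28))) = 55753/((-5/13/2)) = 55753/((-5*2/13)) = 55753/(-10/13) = 55753*(-13/10) = -724789/10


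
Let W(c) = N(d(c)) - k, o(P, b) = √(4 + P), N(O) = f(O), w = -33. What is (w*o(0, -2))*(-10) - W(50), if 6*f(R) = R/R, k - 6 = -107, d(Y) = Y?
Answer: 3353/6 ≈ 558.83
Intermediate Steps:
k = -101 (k = 6 - 107 = -101)
f(R) = ⅙ (f(R) = (R/R)/6 = (⅙)*1 = ⅙)
N(O) = ⅙
W(c) = 607/6 (W(c) = ⅙ - 1*(-101) = ⅙ + 101 = 607/6)
(w*o(0, -2))*(-10) - W(50) = -33*√(4 + 0)*(-10) - 1*607/6 = -33*√4*(-10) - 607/6 = -33*2*(-10) - 607/6 = -66*(-10) - 607/6 = 660 - 607/6 = 3353/6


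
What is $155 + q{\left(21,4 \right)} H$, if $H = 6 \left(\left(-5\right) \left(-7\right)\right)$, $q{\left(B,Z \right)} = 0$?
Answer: $155$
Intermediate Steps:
$H = 210$ ($H = 6 \cdot 35 = 210$)
$155 + q{\left(21,4 \right)} H = 155 + 0 \cdot 210 = 155 + 0 = 155$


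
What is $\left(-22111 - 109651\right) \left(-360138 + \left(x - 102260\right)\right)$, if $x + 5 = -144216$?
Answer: $79929332678$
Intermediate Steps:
$x = -144221$ ($x = -5 - 144216 = -144221$)
$\left(-22111 - 109651\right) \left(-360138 + \left(x - 102260\right)\right) = \left(-22111 - 109651\right) \left(-360138 - 246481\right) = - 131762 \left(-360138 - 246481\right) = \left(-131762\right) \left(-606619\right) = 79929332678$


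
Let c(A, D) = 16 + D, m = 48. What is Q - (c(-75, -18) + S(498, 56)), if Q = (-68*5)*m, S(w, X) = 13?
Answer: -16331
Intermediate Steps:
Q = -16320 (Q = -68*5*48 = -340*48 = -16320)
Q - (c(-75, -18) + S(498, 56)) = -16320 - ((16 - 18) + 13) = -16320 - (-2 + 13) = -16320 - 1*11 = -16320 - 11 = -16331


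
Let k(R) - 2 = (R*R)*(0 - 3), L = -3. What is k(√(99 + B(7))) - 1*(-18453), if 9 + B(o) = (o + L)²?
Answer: 18137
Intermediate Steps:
B(o) = -9 + (-3 + o)² (B(o) = -9 + (o - 3)² = -9 + (-3 + o)²)
k(R) = 2 - 3*R² (k(R) = 2 + (R*R)*(0 - 3) = 2 + R²*(-3) = 2 - 3*R²)
k(√(99 + B(7))) - 1*(-18453) = (2 - (297 + 21*(-6 + 7))) - 1*(-18453) = (2 - 3*(√(99 + 7*1))²) + 18453 = (2 - 3*(√(99 + 7))²) + 18453 = (2 - 3*(√106)²) + 18453 = (2 - 3*106) + 18453 = (2 - 318) + 18453 = -316 + 18453 = 18137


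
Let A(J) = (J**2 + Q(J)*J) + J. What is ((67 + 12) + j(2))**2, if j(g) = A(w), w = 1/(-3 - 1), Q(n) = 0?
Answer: 1590121/256 ≈ 6211.4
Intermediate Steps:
w = -1/4 (w = 1/(-4) = -1/4 ≈ -0.25000)
A(J) = J + J**2 (A(J) = (J**2 + 0*J) + J = (J**2 + 0) + J = J**2 + J = J + J**2)
j(g) = -3/16 (j(g) = -(1 - 1/4)/4 = -1/4*3/4 = -3/16)
((67 + 12) + j(2))**2 = ((67 + 12) - 3/16)**2 = (79 - 3/16)**2 = (1261/16)**2 = 1590121/256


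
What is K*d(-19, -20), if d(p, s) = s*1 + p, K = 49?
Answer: -1911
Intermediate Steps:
d(p, s) = p + s (d(p, s) = s + p = p + s)
K*d(-19, -20) = 49*(-19 - 20) = 49*(-39) = -1911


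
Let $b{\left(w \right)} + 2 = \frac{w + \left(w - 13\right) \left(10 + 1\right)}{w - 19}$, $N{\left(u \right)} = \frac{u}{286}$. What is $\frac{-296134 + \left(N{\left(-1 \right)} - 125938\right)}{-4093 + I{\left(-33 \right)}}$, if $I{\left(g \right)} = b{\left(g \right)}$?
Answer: $\frac{241425186}{2336411} \approx 103.33$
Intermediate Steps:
$N{\left(u \right)} = \frac{u}{286}$ ($N{\left(u \right)} = u \frac{1}{286} = \frac{u}{286}$)
$b{\left(w \right)} = -2 + \frac{-143 + 12 w}{-19 + w}$ ($b{\left(w \right)} = -2 + \frac{w + \left(w - 13\right) \left(10 + 1\right)}{w - 19} = -2 + \frac{w + \left(-13 + w\right) 11}{-19 + w} = -2 + \frac{w + \left(-143 + 11 w\right)}{-19 + w} = -2 + \frac{-143 + 12 w}{-19 + w}$)
$I{\left(g \right)} = \frac{5 \left(-21 + 2 g\right)}{-19 + g}$
$\frac{-296134 + \left(N{\left(-1 \right)} - 125938\right)}{-4093 + I{\left(-33 \right)}} = \frac{-296134 + \left(\frac{1}{286} \left(-1\right) - 125938\right)}{-4093 + \frac{5 \left(-21 + 2 \left(-33\right)\right)}{-19 - 33}} = \frac{-296134 - \frac{36018269}{286}}{-4093 + \frac{5 \left(-21 - 66\right)}{-52}} = \frac{-296134 - \frac{36018269}{286}}{-4093 + 5 \left(- \frac{1}{52}\right) \left(-87\right)} = - \frac{120712593}{286 \left(-4093 + \frac{435}{52}\right)} = - \frac{120712593}{286 \left(- \frac{212401}{52}\right)} = \left(- \frac{120712593}{286}\right) \left(- \frac{52}{212401}\right) = \frac{241425186}{2336411}$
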